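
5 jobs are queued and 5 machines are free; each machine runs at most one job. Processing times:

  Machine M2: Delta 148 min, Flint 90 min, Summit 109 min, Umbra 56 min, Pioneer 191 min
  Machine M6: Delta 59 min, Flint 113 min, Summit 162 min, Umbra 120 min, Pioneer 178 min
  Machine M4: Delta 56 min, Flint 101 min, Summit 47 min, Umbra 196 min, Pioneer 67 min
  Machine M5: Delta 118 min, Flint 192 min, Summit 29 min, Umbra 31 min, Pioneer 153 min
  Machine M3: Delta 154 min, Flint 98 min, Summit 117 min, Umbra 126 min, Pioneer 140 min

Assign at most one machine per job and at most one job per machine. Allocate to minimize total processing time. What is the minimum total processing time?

Optimal: Delta→Machine M6 (59 min), Flint→Machine M3 (98 min), Summit→Machine M5 (29 min), Umbra→Machine M2 (56 min), Pioneer→Machine M4 (67 min) — total 59+98+29+56+67 = 309 min.
Row-greedy (each job in turn takes its cheapest remaining machine) gives 435 min, worse by 126.
Swapping Umbra↔Delta (Umbra→Machine M6 120 min, Delta→Machine M2 148 min) adds 153.
Every other assignment is strictly worse.

Minimum total: 309 min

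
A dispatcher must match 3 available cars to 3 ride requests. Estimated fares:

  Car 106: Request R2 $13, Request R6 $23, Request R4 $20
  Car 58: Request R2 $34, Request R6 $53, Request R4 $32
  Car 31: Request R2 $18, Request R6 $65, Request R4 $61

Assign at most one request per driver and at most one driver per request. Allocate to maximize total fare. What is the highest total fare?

Maximum total: $127

Optimal: Car 106→Request R2 ($13), Car 58→Request R6 ($53), Car 31→Request R4 ($61) — total 13+53+61 = $127.
Column-greedy (each request in turn goes to its best remaining driver) gives $119, worse by 8.
Next-best assignment: Car 106→Request R4, Car 58→Request R2, Car 31→Request R6 = $119.
Checked against all permutations: $127 is optimal.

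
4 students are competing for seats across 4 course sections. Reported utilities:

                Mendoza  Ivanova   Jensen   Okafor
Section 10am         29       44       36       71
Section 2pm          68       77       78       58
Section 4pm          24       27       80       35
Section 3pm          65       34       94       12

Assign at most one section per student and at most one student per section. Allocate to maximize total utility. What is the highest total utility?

Maximum total: 293 points

This is the linear assignment problem.
Optimal: Mendoza→Section 3pm (65 points), Ivanova→Section 2pm (77 points), Jensen→Section 4pm (80 points), Okafor→Section 10am (71 points) — total 65+77+80+71 = 293 points.
Row-greedy (each student in turn takes its best remaining section) gives 241 points, worse by 52.
Next-best assignment: Mendoza→Section 4pm, Ivanova→Section 2pm, Jensen→Section 3pm, Okafor→Section 10am = 266 points.
Checked against all permutations: 293 points is optimal.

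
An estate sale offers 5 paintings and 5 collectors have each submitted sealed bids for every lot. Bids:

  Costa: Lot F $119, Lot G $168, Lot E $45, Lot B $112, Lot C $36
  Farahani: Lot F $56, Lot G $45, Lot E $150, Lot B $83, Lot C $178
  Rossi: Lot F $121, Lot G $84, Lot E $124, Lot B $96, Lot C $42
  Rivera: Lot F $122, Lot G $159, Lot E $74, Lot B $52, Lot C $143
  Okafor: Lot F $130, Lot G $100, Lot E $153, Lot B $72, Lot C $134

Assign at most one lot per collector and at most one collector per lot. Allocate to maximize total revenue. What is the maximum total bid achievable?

Optimal: Costa→Lot B ($112), Farahani→Lot C ($178), Rossi→Lot F ($121), Rivera→Lot G ($159), Okafor→Lot E ($153) — total 112+178+121+159+153 = $723.
Row-greedy (each collector in turn takes its best remaining lot) gives $664, worse by 59.

Max total: $723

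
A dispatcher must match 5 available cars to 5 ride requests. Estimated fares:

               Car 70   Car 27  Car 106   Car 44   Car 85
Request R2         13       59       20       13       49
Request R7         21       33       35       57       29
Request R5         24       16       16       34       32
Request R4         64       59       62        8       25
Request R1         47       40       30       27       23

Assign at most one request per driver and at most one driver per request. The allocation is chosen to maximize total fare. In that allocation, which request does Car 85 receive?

Optimal: Car 70→Request R1 ($47), Car 27→Request R2 ($59), Car 106→Request R4 ($62), Car 44→Request R7 ($57), Car 85→Request R5 ($32) — total 47+59+62+57+32 = $257.
Column-greedy (each request in turn goes to its best remaining driver) gives $242, worse by 15.
Next-best assignment: Car 70→Request R4, Car 27→Request R2, Car 106→Request R1, Car 44→Request R7, Car 85→Request R5 = $242.
Car 85's own top request is Request R2 ($49), but forcing Car 85→Request R2 and reassigning the rest optimally gives only $232 — worse by 25.

Car 85 receives Request R5.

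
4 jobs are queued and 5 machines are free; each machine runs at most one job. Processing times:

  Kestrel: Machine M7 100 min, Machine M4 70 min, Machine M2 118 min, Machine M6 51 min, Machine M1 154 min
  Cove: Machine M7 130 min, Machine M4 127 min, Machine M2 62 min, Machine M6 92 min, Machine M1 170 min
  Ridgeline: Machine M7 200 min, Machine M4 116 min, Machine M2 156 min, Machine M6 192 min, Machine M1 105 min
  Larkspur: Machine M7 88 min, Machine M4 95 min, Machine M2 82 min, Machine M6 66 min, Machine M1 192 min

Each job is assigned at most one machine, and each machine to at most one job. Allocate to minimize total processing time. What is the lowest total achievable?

Min total: 303 min

Treat this as an assignment problem: match each job to one machine.
Optimal: Kestrel→Machine M4 (70 min), Cove→Machine M2 (62 min), Ridgeline→Machine M1 (105 min), Larkspur→Machine M6 (66 min) — total 70+62+105+66 = 303 min.
Row-greedy (each job in turn takes its cheapest remaining machine) gives 306 min, worse by 3.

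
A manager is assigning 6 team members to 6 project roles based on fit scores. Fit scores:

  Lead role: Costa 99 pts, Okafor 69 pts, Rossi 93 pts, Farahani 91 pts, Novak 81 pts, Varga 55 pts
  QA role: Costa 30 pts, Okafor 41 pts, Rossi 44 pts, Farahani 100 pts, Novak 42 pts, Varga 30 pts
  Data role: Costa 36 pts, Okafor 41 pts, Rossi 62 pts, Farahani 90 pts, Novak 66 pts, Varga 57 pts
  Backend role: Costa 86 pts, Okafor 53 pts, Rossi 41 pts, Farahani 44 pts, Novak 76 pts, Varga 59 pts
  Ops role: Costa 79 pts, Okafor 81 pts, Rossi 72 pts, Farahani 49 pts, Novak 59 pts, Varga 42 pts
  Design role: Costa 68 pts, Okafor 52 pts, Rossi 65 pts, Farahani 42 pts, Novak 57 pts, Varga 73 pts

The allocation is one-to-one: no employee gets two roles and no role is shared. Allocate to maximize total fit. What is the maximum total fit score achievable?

Maximum total: 499 pts

Treat this as an assignment problem: match each employee to one role.
Optimal: Costa→Backend role (86 pts), Okafor→Ops role (81 pts), Rossi→Lead role (93 pts), Farahani→QA role (100 pts), Novak→Data role (66 pts), Varga→Design role (73 pts) — total 86+81+93+100+66+73 = 499 pts.
Column-greedy (each role in turn goes to its best remaining employee) gives 470 pts, worse by 29.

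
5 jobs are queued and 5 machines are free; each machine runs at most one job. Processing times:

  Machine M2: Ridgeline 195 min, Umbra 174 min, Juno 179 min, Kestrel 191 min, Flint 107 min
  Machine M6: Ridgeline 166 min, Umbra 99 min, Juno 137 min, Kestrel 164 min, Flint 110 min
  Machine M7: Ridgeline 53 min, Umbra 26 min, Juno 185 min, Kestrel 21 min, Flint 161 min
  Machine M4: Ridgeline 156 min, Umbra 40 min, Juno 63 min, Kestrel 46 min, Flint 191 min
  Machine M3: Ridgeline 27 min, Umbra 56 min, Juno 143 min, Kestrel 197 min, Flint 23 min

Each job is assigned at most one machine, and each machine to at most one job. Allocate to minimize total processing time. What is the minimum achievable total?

Min total: 317 min

Treat this as an assignment problem: match each job to one machine.
Optimal: Ridgeline→Machine M3 (27 min), Umbra→Machine M6 (99 min), Juno→Machine M4 (63 min), Kestrel→Machine M7 (21 min), Flint→Machine M2 (107 min) — total 27+99+63+21+107 = 317 min.
Min-entry greedy (repeatedly take the single cheapest remaining cell) gives 416 min, worse by 99.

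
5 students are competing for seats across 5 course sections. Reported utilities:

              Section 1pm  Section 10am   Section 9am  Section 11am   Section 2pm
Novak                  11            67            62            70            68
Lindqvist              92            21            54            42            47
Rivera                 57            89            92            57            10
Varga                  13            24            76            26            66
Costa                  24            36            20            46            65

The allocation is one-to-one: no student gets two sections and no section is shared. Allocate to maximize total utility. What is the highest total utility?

Max total: 392 points

This is a one-to-one assignment (maximum-weight bipartite matching).
Optimal: Novak→Section 11am (70 points), Lindqvist→Section 1pm (92 points), Rivera→Section 10am (89 points), Varga→Section 9am (76 points), Costa→Section 2pm (65 points) — total 70+92+89+76+65 = 392 points.
Row-greedy (each student in turn takes its best remaining section) gives 356 points, worse by 36.
Next-best assignment: Novak→Section 2pm, Lindqvist→Section 1pm, Rivera→Section 10am, Varga→Section 9am, Costa→Section 11am = 371 points.
Swapping Novak↔Lindqvist (Novak→Section 1pm 11 points, Lindqvist→Section 11am 42 points) loses 109.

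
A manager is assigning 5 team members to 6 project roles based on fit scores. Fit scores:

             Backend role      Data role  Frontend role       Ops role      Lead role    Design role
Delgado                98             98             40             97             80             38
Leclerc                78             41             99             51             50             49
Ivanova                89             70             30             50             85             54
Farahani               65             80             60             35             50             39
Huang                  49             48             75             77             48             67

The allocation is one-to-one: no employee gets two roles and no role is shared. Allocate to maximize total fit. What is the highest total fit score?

Optimal: Delgado→Backend role (98 pts), Leclerc→Frontend role (99 pts), Ivanova→Lead role (85 pts), Farahani→Data role (80 pts), Huang→Ops role (77 pts) — total 98+99+85+80+77 = 439 pts.
Next-best assignment: Delgado→Ops role, Leclerc→Frontend role, Ivanova→Backend role, Farahani→Data role, Huang→Design role = 432 pts.
Swapping Leclerc↔Huang (Leclerc→Ops role 51 pts, Huang→Frontend role 75 pts) loses 50.
No other one-to-one assignment exceeds 439 pts.

Max total: 439 pts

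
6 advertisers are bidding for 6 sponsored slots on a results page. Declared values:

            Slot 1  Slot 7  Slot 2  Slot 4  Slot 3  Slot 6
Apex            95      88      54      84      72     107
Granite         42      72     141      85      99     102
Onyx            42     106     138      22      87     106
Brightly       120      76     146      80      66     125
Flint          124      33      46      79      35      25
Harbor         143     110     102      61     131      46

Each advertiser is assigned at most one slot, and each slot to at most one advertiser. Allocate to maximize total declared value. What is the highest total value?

Max total: $711

Optimal: Apex→Slot 4 ($84), Granite→Slot 2 ($141), Onyx→Slot 7 ($106), Brightly→Slot 6 ($125), Flint→Slot 1 ($124), Harbor→Slot 3 ($131) — total 84+141+106+125+124+131 = $711.
Row-greedy (each advertiser in turn takes its best remaining slot) gives $684, worse by 27.
No other one-to-one assignment exceeds $711.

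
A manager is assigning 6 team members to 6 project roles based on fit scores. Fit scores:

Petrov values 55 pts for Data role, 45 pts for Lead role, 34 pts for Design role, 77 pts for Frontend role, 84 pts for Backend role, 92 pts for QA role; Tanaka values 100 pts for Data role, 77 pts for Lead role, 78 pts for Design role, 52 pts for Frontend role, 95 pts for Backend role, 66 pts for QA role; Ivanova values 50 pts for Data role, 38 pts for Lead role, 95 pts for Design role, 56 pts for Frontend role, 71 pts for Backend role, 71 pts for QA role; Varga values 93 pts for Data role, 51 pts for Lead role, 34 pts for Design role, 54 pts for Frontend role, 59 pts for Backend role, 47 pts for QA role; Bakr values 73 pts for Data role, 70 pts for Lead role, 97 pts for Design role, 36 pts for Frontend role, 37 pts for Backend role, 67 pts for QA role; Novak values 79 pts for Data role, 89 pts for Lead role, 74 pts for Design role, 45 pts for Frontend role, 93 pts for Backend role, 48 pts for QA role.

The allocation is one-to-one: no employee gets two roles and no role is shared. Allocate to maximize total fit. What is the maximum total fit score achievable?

Optimal: Petrov→Frontend role (77 pts), Tanaka→Backend role (95 pts), Ivanova→QA role (71 pts), Varga→Data role (93 pts), Bakr→Design role (97 pts), Novak→Lead role (89 pts) — total 77+95+71+93+97+89 = 522 pts.
Column-greedy (each role in turn goes to its best remaining employee) gives 481 pts, worse by 41.

Maximum total: 522 pts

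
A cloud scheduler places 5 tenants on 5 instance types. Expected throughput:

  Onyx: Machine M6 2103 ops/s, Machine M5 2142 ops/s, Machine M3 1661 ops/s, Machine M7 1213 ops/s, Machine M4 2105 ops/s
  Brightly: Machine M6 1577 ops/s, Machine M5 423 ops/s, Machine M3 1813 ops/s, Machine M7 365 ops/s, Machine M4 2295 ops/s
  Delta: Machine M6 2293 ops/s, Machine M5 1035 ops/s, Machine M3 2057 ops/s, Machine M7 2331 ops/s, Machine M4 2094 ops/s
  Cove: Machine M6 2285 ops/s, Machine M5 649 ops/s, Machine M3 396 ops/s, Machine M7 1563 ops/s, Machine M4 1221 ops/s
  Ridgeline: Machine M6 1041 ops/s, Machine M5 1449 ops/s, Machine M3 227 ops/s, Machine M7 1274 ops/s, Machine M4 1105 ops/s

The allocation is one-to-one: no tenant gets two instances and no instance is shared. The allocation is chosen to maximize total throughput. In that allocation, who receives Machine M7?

Ridgeline receives Machine M7.

Optimal: Onyx→Machine M5 (2142 ops/s), Brightly→Machine M4 (2295 ops/s), Delta→Machine M3 (2057 ops/s), Cove→Machine M6 (2285 ops/s), Ridgeline→Machine M7 (1274 ops/s) — total 2142+2295+2057+2285+1274 = 10053 ops/s.
Max-entry greedy (repeatedly take the single best remaining cell) gives 9280 ops/s, worse by 773.
Ridgeline's own top instance is Machine M5 (1449 ops/s), but forcing Ridgeline→Machine M5 and reassigning the rest optimally gives only 10021 ops/s — worse by 32.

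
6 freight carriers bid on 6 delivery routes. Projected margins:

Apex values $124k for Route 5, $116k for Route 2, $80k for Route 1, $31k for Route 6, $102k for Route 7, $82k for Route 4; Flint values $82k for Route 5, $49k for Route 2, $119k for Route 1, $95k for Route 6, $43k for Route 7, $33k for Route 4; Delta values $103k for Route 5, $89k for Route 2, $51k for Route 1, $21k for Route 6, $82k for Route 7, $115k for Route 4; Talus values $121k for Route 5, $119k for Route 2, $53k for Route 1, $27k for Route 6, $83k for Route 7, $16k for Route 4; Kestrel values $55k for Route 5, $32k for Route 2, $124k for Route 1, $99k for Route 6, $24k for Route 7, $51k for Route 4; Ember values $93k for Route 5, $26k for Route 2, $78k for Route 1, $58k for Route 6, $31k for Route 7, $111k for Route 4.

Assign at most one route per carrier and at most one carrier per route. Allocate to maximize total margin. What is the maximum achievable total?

Maximum total: $655k

Optimal: Apex→Route 5 ($124k), Flint→Route 6 ($95k), Delta→Route 7 ($82k), Talus→Route 2 ($119k), Kestrel→Route 1 ($124k), Ember→Route 4 ($111k) — total 124+95+82+119+124+111 = $655k.
Row-greedy (each carrier in turn takes its best remaining route) gives $607k, worse by 48.
Next-best assignment: Apex→Route 5, Flint→Route 1, Delta→Route 7, Talus→Route 2, Kestrel→Route 6, Ember→Route 4 = $654k.
Swapping Ember↔Kestrel (Ember→Route 1 $78k, Kestrel→Route 4 $51k) loses 106.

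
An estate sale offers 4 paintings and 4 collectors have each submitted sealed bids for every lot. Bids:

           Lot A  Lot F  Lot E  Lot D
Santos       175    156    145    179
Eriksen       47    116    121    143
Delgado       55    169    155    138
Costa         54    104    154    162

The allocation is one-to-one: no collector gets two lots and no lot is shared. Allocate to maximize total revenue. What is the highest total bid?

This is the linear assignment problem.
Optimal: Santos→Lot A ($175), Eriksen→Lot D ($143), Delgado→Lot F ($169), Costa→Lot E ($154) — total 175+143+169+154 = $641.
Row-greedy (each collector in turn takes its best remaining lot) gives $523, worse by 118.
Next-best assignment: Santos→Lot A, Eriksen→Lot E, Delgado→Lot F, Costa→Lot D = $627.
Every other assignment is strictly worse.

Maximum total: $641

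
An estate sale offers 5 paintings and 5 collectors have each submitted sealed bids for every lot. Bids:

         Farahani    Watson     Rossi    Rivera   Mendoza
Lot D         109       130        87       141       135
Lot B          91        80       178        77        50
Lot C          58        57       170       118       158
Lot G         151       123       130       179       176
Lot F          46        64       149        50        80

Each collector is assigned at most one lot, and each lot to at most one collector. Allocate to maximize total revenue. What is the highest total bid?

Optimal: Farahani→Lot B ($91), Watson→Lot D ($130), Rossi→Lot F ($149), Rivera→Lot G ($179), Mendoza→Lot C ($158) — total 91+130+149+179+158 = $707.
Row-greedy (each collector in turn takes its best remaining lot) gives $657, worse by 50.
Every other assignment is strictly worse.

Maximum total: $707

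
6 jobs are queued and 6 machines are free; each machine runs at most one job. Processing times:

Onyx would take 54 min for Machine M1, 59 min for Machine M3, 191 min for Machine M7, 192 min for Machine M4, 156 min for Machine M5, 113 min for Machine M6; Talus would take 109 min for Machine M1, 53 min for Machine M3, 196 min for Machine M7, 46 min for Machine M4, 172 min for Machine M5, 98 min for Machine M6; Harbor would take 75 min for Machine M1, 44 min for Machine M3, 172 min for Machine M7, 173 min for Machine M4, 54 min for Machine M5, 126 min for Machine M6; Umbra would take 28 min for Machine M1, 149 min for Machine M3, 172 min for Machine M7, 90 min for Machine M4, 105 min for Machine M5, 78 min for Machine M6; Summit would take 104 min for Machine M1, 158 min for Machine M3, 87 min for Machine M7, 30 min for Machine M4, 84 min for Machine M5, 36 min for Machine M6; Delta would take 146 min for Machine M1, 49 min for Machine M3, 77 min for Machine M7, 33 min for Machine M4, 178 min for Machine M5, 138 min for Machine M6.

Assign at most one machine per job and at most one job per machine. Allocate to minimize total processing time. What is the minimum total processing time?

Optimal: Onyx→Machine M3 (59 min), Talus→Machine M4 (46 min), Harbor→Machine M5 (54 min), Umbra→Machine M1 (28 min), Summit→Machine M6 (36 min), Delta→Machine M7 (77 min) — total 59+46+54+28+36+77 = 300 min.
Next-best assignment: Onyx→Machine M1, Talus→Machine M3, Harbor→Machine M5, Umbra→Machine M6, Summit→Machine M4, Delta→Machine M7 = 346 min.
Checked against all permutations: 300 min is optimal.

Min total: 300 min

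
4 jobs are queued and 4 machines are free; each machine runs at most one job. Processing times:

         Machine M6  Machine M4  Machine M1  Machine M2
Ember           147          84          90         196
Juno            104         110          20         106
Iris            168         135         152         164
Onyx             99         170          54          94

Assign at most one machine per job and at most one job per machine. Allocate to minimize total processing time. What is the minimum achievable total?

This is a one-to-one assignment (minimum-cost bipartite matching).
Optimal: Ember→Machine M4 (84 min), Juno→Machine M1 (20 min), Iris→Machine M6 (168 min), Onyx→Machine M2 (94 min) — total 84+20+168+94 = 366 min.
Column-greedy (each machine in turn goes to its cheapest remaining job) gives 367 min, worse by 1.
No other one-to-one assignment undercuts 366 min.

Min total: 366 min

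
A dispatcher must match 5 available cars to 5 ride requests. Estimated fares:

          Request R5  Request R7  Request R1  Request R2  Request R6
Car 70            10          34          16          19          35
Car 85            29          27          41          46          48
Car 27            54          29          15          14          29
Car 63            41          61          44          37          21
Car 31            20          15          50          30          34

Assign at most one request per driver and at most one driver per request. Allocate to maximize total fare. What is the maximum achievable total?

Optimal: Car 70→Request R6 ($35), Car 85→Request R2 ($46), Car 27→Request R5 ($54), Car 63→Request R7 ($61), Car 31→Request R1 ($50) — total 35+46+54+61+50 = $246.
Max-entry greedy (repeatedly take the single best remaining cell) gives $232, worse by 14.
Next-best assignment: Car 70→Request R2, Car 85→Request R6, Car 27→Request R5, Car 63→Request R7, Car 31→Request R1 = $232.

Max total: $246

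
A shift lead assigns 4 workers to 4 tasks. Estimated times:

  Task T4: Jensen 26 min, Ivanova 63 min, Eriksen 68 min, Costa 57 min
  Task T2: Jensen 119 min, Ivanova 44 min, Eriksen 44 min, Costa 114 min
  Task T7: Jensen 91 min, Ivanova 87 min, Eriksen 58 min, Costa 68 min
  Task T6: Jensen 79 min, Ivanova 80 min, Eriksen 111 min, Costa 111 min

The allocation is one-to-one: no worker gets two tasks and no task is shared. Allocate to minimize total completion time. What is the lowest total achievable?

Optimal: Jensen→Task T4 (26 min), Ivanova→Task T6 (80 min), Eriksen→Task T2 (44 min), Costa→Task T7 (68 min) — total 26+80+44+68 = 218 min.
Min-entry greedy (repeatedly take the single cheapest remaining cell) gives 239 min, worse by 21.
Swapping Eriksen↔Costa (Eriksen→Task T7 58 min, Costa→Task T2 114 min) adds 60.

Min total: 218 min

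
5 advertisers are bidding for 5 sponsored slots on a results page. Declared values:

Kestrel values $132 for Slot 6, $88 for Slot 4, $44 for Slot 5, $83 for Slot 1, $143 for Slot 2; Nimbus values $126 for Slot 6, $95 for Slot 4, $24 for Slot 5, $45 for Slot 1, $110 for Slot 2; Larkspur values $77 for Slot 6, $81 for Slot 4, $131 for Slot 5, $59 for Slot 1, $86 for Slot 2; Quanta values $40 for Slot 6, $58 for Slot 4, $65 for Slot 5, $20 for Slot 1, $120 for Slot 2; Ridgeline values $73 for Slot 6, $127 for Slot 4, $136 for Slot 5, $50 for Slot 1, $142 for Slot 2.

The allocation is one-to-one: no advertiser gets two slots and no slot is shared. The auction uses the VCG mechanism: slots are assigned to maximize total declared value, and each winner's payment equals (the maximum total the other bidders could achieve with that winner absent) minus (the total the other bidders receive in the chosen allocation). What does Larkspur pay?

Efficient allocation: Kestrel→Slot 1 ($83), Nimbus→Slot 6 ($126), Larkspur→Slot 5 ($131), Quanta→Slot 2 ($120), Ridgeline→Slot 4 ($127); total welfare W = $587.
Larkspur receives Slot 5 at value $131, so the others get W − 131 = $456.
Without Larkspur: best allocation of the remaining 4 bidders over all 5 slots is Kestrel→Slot 6 ($132), Nimbus→Slot 4 ($95), Quanta→Slot 2 ($120), Ridgeline→Slot 5 ($136), total $483.
VCG payment = (others' best without Larkspur) − (others' welfare with Larkspur) = 483 − 456 = $27.

Larkspur pays $27.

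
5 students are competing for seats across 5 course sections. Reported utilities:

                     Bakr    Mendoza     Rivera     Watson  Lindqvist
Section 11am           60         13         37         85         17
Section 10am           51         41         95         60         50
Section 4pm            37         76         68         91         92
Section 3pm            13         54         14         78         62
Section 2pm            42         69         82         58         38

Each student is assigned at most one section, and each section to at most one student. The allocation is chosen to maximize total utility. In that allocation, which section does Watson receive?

Watson receives Section 3pm.

This is the linear assignment problem.
Optimal: Bakr→Section 11am (60 points), Mendoza→Section 2pm (69 points), Rivera→Section 10am (95 points), Watson→Section 3pm (78 points), Lindqvist→Section 4pm (92 points) — total 60+69+95+78+92 = 394 points.
Row-greedy (each student in turn takes its best remaining section) gives 347 points, worse by 47.
Next-best assignment: Bakr→Section 11am, Mendoza→Section 2pm, Rivera→Section 10am, Watson→Section 4pm, Lindqvist→Section 3pm = 377 points.
Swapping Lindqvist↔Rivera (Lindqvist→Section 10am 50 points, Rivera→Section 4pm 68 points) loses 69.
Watson's own top section is Section 4pm (91 points), but forcing Watson→Section 4pm and reassigning the rest optimally gives only 377 points — worse by 17.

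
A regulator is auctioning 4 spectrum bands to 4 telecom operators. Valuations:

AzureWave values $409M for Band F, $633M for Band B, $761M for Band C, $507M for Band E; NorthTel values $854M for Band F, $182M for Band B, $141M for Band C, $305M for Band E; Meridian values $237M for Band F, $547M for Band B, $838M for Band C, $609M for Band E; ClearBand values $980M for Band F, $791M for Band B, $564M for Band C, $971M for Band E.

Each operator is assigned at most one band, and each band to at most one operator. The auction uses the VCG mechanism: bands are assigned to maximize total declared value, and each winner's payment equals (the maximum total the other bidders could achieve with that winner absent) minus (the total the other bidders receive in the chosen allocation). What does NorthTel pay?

Efficient allocation: AzureWave→Band B ($633M), NorthTel→Band F ($854M), Meridian→Band C ($838M), ClearBand→Band E ($971M); total welfare W = $3296M.
NorthTel receives Band F at value $854M, so the others get W − 854 = $2442M.
Without NorthTel: best allocation of the remaining 3 bidders over all 4 bands is AzureWave→Band B ($633M), Meridian→Band C ($838M), ClearBand→Band F ($980M), total $2451M.
VCG payment = (others' best without NorthTel) − (others' welfare with NorthTel) = 2451 − 2442 = $9M.

NorthTel pays $9M.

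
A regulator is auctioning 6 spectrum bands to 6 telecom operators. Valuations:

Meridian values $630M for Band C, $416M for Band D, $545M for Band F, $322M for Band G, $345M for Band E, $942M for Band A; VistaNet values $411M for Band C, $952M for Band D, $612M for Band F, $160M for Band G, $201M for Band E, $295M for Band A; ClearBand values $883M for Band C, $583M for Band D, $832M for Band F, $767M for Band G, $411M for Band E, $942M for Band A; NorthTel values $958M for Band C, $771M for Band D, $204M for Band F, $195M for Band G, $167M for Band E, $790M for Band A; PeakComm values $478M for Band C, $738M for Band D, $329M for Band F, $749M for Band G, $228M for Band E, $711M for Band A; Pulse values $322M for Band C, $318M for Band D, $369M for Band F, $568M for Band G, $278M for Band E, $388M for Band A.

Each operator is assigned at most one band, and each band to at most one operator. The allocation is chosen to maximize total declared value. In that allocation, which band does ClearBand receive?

ClearBand receives Band F.

This is the linear assignment problem.
Optimal: Meridian→Band A ($942M), VistaNet→Band D ($952M), ClearBand→Band F ($832M), NorthTel→Band C ($958M), PeakComm→Band G ($749M), Pulse→Band E ($278M) — total 942+952+832+958+749+278 = $4711M.
Row-greedy (each operator in turn takes its best remaining band) gives $4008M, worse by 703.
Swapping Pulse↔ClearBand (Pulse→Band F $369M, ClearBand→Band E $411M) loses 330.
No other one-to-one assignment exceeds $4711M.
ClearBand's own top band is Band A ($942M), but forcing ClearBand→Band A and reassigning the rest optimally gives only $4424M — worse by 287.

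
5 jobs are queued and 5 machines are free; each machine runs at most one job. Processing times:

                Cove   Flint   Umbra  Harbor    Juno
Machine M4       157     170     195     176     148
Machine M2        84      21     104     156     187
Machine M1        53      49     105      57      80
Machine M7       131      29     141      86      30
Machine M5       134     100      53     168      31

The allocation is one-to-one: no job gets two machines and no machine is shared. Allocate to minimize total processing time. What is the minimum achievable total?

Treat this as an assignment problem: match each job to one machine.
Optimal: Cove→Machine M4 (157 min), Flint→Machine M2 (21 min), Umbra→Machine M5 (53 min), Harbor→Machine M1 (57 min), Juno→Machine M7 (30 min) — total 157+21+53+57+30 = 318 min.
No other one-to-one assignment undercuts 318 min.

Minimum total: 318 min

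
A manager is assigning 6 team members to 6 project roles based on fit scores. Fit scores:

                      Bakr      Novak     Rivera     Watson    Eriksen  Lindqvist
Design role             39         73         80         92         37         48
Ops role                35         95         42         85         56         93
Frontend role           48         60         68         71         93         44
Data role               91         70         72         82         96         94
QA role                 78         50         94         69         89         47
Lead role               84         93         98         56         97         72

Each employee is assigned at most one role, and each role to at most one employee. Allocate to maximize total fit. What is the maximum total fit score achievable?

Optimal: Bakr→Data role (91 pts), Novak→Lead role (93 pts), Rivera→QA role (94 pts), Watson→Design role (92 pts), Eriksen→Frontend role (93 pts), Lindqvist→Ops role (93 pts) — total 91+93+94+92+93+93 = 556 pts.
Row-greedy (each employee in turn takes its best remaining role) gives 516 pts, worse by 40.
Checked against all permutations: 556 pts is optimal.

Maximum total: 556 pts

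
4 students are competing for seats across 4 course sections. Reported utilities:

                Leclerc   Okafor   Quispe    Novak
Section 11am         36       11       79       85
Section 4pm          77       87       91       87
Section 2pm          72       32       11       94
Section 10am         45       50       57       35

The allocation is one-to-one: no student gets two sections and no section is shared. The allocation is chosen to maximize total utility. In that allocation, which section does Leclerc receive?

Treat this as an assignment problem: match each student to one section.
Optimal: Leclerc→Section 10am (45 points), Okafor→Section 4pm (87 points), Quispe→Section 11am (79 points), Novak→Section 2pm (94 points) — total 45+87+79+94 = 305 points.
Max-entry greedy (repeatedly take the single best remaining cell) gives 271 points, worse by 34.
Checked against all permutations: 305 points is optimal.
Leclerc's own top section is Section 4pm (77 points), but forcing Leclerc→Section 4pm and reassigning the rest optimally gives only 300 points — worse by 5.

Leclerc receives Section 10am.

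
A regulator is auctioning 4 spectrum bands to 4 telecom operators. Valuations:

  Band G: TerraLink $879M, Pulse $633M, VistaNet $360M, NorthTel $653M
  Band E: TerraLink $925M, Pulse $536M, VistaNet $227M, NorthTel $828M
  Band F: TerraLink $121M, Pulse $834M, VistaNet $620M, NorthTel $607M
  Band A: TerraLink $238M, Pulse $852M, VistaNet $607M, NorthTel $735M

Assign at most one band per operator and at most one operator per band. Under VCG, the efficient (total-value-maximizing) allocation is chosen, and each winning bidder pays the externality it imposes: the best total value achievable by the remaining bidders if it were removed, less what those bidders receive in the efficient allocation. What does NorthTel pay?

Efficient allocation: TerraLink→Band G ($879M), Pulse→Band A ($852M), VistaNet→Band F ($620M), NorthTel→Band E ($828M); total welfare W = $3179M.
NorthTel receives Band E at value $828M, so the others get W − 828 = $2351M.
Without NorthTel: best allocation of the remaining 3 bidders over all 4 bands is TerraLink→Band E ($925M), Pulse→Band A ($852M), VistaNet→Band F ($620M), total $2397M.
VCG payment = (others' best without NorthTel) − (others' welfare with NorthTel) = 2397 − 2351 = $46M.

NorthTel pays $46M.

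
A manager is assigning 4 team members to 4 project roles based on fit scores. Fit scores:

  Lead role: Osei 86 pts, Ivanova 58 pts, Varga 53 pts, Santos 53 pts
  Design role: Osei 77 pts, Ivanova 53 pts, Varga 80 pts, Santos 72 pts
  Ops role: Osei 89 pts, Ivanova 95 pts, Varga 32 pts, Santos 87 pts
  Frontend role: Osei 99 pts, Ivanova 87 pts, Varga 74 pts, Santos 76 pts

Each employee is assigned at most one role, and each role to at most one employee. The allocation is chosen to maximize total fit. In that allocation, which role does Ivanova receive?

Treat this as an assignment problem: match each employee to one role.
Optimal: Osei→Lead role (86 pts), Ivanova→Frontend role (87 pts), Varga→Design role (80 pts), Santos→Ops role (87 pts) — total 86+87+80+87 = 340 pts.
Row-greedy (each employee in turn takes its best remaining role) gives 327 pts, worse by 13.
Checked against all permutations: 340 pts is optimal.
Ivanova's own top role is Ops role (95 pts), but forcing Ivanova→Ops role and reassigning the rest optimally gives only 337 pts — worse by 3.

Ivanova receives Frontend role.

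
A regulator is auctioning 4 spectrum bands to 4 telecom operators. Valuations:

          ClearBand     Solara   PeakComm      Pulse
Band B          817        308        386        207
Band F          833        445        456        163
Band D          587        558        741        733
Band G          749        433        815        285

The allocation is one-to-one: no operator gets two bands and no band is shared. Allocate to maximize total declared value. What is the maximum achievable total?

This is a one-to-one assignment (maximum-weight bipartite matching).
Optimal: ClearBand→Band B ($817M), Solara→Band F ($445M), PeakComm→Band G ($815M), Pulse→Band D ($733M) — total 817+445+815+733 = $2810M.
Row-greedy (each operator in turn takes its best remaining band) gives $2413M, worse by 397.
Swapping ClearBand↔Solara (ClearBand→Band F $833M, Solara→Band B $308M) loses 121.
No other one-to-one assignment exceeds $2810M.

Max total: $2810M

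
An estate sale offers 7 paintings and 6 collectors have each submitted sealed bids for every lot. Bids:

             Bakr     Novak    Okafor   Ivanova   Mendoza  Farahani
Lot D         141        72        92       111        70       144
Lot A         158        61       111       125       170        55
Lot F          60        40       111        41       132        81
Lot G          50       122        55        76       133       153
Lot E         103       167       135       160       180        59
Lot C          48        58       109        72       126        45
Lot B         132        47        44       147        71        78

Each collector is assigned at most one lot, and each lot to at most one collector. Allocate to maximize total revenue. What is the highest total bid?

Maximum total: $889

Optimal: Bakr→Lot D ($141), Novak→Lot E ($167), Okafor→Lot F ($111), Ivanova→Lot B ($147), Mendoza→Lot A ($170), Farahani→Lot G ($153) — total 141+167+111+147+170+153 = $889.
Max-entry greedy (repeatedly take the single best remaining cell) gives $821, worse by 68.
Swapping Ivanova↔Novak (Ivanova→Lot E $160, Novak→Lot B $47) loses 107.
Checked against all permutations: $889 is optimal.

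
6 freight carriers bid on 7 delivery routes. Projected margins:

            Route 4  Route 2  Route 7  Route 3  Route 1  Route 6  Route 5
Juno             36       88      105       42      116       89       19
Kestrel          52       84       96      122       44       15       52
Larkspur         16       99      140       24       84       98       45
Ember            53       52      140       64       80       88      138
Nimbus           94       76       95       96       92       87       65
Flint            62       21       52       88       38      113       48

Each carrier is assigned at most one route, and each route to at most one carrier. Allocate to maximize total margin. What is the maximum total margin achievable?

Optimal: Juno→Route 1 ($116k), Kestrel→Route 3 ($122k), Larkspur→Route 7 ($140k), Ember→Route 5 ($138k), Nimbus→Route 4 ($94k), Flint→Route 6 ($113k) — total 116+122+140+138+94+113 = $723k.
Column-greedy (each route in turn goes to its best remaining carrier) gives $684k, worse by 39.
Next-best assignment: Juno→Route 1, Kestrel→Route 3, Larkspur→Route 7, Ember→Route 5, Nimbus→Route 2, Flint→Route 6 = $705k.
Swapping Flint↔Nimbus (Flint→Route 4 $62k, Nimbus→Route 6 $87k) loses 58.

Maximum total: $723k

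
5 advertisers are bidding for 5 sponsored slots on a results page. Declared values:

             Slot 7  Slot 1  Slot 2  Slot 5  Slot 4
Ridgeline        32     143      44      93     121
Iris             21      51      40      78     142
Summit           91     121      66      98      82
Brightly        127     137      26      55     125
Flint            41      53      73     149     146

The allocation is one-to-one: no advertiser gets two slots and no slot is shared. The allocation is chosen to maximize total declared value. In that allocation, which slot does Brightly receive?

Brightly receives Slot 7.

Optimal: Ridgeline→Slot 1 ($143), Iris→Slot 4 ($142), Summit→Slot 2 ($66), Brightly→Slot 7 ($127), Flint→Slot 5 ($149) — total 143+142+66+127+149 = $627.
Row-greedy (each advertiser in turn takes its best remaining slot) gives $583, worse by 44.
Next-best assignment: Ridgeline→Slot 1, Iris→Slot 4, Summit→Slot 5, Brightly→Slot 7, Flint→Slot 2 = $583.
Swapping Flint↔Ridgeline (Flint→Slot 1 $53, Ridgeline→Slot 5 $93) loses 146.
Brightly's own top slot is Slot 1 ($137), but forcing Brightly→Slot 1 and reassigning the rest optimally gives only $563 — worse by 64.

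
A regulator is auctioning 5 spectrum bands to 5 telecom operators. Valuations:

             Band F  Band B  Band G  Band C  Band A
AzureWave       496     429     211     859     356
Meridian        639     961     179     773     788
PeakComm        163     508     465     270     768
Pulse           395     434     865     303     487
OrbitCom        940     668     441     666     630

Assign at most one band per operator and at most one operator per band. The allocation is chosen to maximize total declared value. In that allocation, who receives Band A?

Optimal: AzureWave→Band C ($859M), Meridian→Band B ($961M), PeakComm→Band A ($768M), Pulse→Band G ($865M), OrbitCom→Band F ($940M) — total 859+961+768+865+940 = $4393M.
No other one-to-one assignment exceeds $4393M.

PeakComm receives Band A.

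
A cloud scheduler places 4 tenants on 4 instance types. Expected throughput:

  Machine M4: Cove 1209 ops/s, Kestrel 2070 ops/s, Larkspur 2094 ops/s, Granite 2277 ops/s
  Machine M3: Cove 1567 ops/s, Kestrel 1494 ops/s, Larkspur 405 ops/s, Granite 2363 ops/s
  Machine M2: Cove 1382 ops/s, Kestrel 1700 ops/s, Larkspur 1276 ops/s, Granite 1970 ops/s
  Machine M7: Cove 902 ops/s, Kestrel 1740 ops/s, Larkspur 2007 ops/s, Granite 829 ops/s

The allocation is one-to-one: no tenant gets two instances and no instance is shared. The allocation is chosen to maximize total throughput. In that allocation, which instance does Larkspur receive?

Optimal: Cove→Machine M2 (1382 ops/s), Kestrel→Machine M4 (2070 ops/s), Larkspur→Machine M7 (2007 ops/s), Granite→Machine M3 (2363 ops/s) — total 1382+2070+2007+2363 = 7822 ops/s.
Column-greedy (each instance in turn goes to its best remaining tenant) gives 7551 ops/s, worse by 271.
Next-best assignment: Cove→Machine M3, Kestrel→Machine M4, Larkspur→Machine M7, Granite→Machine M2 = 7614 ops/s.
Every other assignment is strictly worse.
Larkspur's own top instance is Machine M4 (2094 ops/s), but forcing Larkspur→Machine M4 and reassigning the rest optimally gives only 7579 ops/s — worse by 243.

Larkspur receives Machine M7.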